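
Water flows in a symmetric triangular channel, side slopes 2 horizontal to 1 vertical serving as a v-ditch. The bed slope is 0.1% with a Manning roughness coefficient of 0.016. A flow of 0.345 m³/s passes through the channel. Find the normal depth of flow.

Manning's equation rearranged: A R^(2/3) = nQ / (1·√S) = 0.016 × 0.345 / (√0.001) = 0.1746.
At y = 0.55 m: A R^(2/3) = 0.2375 — high.
At y = 0.36 m: A R^(2/3) = 0.07671 — low.
At y = 0.49 m: A R^(2/3) = 0.1745 — ≈ 0.1746.

y_n = 0.49 m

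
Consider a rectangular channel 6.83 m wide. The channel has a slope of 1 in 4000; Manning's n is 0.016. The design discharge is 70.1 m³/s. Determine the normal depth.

y_n = 6.15 m

Manning's equation rearranged: A R^(2/3) = nQ / (1·√S) = 0.016 × 70.1 / (√0.00025) = 70.94.
Try y = 5.17 m: A R^(2/3) = 57.1 — short.
Try y = 7.79 m: A R^(2/3) = 94.69 — over.
Try y = 6.15 m: A R^(2/3) = 70.96 — close enough.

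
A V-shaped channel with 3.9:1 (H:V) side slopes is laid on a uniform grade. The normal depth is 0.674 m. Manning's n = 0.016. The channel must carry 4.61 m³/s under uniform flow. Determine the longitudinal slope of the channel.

For a triangular section with side slope z = 3.9: A = zy² = 3.9×0.674² = 1.772 m²; P = 2y√(1+z²) = 2×0.674×4.026 = 5.427 m.
Hydraulic radius R = A/P = 1.772/5.427 = 0.3264 m.
From Manning's equation, S = [nQ / (1 A R^(2/3))]² = [0.016 × 4.61 / (1 × 1.772 × 0.3264^(2/3))]² = 0.00771.

S = 0.00771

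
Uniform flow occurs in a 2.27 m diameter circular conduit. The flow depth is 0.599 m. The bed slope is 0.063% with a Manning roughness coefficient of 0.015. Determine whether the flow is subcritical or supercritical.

For a circular section of diameter D = 2.27 m at depth y = 0.599 m, the central angle is θ = 2 arccos(1 − 2y/D) = 2.158 rad. Then A = (D²/8)(θ − sin θ) = 0.8537 m² and P = Dθ/2 = 2.449 m.
Hydraulic radius R = A/P = 0.8537/2.449 = 0.3486 m.
V = (1/n) R^(2/3) √S = (1/0.015) × 0.3486^(2/3) × √0.00063 = 0.8288 m/s. Hydraulic depth D_h = A/T = 0.8537/2.001 = 0.4266 m.
Froude number Fr = V/√(g·D_h) = 0.8288/√(9.81×0.4266) = 0.405, which is less than 1, so the flow is subcritical.

subcritical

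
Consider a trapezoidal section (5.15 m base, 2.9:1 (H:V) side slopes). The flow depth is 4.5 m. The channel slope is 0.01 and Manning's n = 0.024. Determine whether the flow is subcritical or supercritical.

With bottom width b = 5.15 m and side slope z = 2.9: A = (b + zy)y = (5.15 + 2.9×4.5)×4.5 = 81.9 m²; P = b + 2y√(1+z²) = 5.15 + 2×4.5×3.068 = 32.76 m.
Hydraulic radius R = A/P = 81.9/32.76 = 2.5 m.
V = (1/n) R^(2/3) √S = (1/0.024) × 2.5^(2/3) × √0.01 = 7.675 m/s. Hydraulic depth D_h = A/T = 81.9/31.25 = 2.621 m.
Froude number Fr = V/√(g·D_h) = 7.675/√(9.81×2.621) = 1.51, which is greater than 1, so the flow is supercritical.

supercritical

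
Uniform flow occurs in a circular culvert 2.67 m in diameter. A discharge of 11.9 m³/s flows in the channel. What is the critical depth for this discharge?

y_c = 1.55 m

At critical depth, Q² T / (g A³) = 1, i.e. A³/T = Q²/g = 11.9²/9.81 = 14.44.
Trying y = 1.84 m: A³/T = 28.19 — high.
Trying y = 1.08 m: A³/T = 3.65 — low.
Trying y = 1.55 m: A³/T = 14.54 — matches.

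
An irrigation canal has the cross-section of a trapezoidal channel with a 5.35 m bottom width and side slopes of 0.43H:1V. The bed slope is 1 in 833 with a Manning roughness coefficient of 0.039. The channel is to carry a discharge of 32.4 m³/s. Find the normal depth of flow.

y_n = 3.52 m

Manning's equation rearranged: A R^(2/3) = nQ / (1·√S) = 0.039 × 32.4 / (√0.0012) = 36.47.
Trying y = 4.07 m: A R^(2/3) = 46.38 — too large.
Trying y = 3.52 m: A R^(2/3) = 36.5 — close enough.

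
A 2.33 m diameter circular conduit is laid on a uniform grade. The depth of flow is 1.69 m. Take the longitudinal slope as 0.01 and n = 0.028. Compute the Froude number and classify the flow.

subcritical

For a circular section of diameter D = 2.33 m at depth y = 1.69 m, the central angle is θ = 2 arccos(1 − 2y/D) = 4.077 rad. Then A = (D²/8)(θ − sin θ) = 3.312 m² and P = Dθ/2 = 4.749 m.
Hydraulic radius R = A/P = 3.312/4.749 = 0.6975 m.
V = (1/n) R^(2/3) √S = (1/0.028) × 0.6975^(2/3) × √0.01 = 2.809 m/s. Hydraulic depth D_h = A/T = 3.312/2.08 = 1.593 m.
Froude number Fr = V/√(g·D_h) = 2.809/√(9.81×1.593) = 0.711, which is less than 1, so the flow is subcritical.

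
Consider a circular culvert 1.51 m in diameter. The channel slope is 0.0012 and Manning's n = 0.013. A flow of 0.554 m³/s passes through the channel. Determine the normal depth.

Manning's equation rearranged: A R^(2/3) = nQ / (1·√S) = 0.013 × 0.554 / (√0.0012) = 0.2079.
At y = 0.422 m: A R^(2/3) = 0.1596 — too small.
At y = 0.484 m: A R^(2/3) = 0.2081 — close enough.

y_n = 0.484 m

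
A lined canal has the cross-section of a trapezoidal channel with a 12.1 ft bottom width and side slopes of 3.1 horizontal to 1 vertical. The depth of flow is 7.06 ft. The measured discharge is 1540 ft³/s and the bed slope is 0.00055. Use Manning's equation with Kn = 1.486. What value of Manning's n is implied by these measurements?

With bottom width b = 12.1 ft and side slope z = 3.1: A = (b + zy)y = (12.1 + 3.1×7.06)×7.06 = 239.9 ft²; P = b + 2y√(1+z²) = 12.1 + 2×7.06×3.257 = 58.09 ft.
Hydraulic radius R = A/P = 239.9/58.09 = 4.13 ft.
Rearranging Manning's equation: n = (1.486/Q) A R^(2/3) S^(1/2) = (1.486/1540) × 239.9 × 4.13^(2/3) × √0.00055 = 0.014.

n = 0.014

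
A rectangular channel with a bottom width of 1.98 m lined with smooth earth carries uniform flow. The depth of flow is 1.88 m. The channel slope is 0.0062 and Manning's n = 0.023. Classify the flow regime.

Flow area A = b·y = 1.98 × 1.88 = 3.722 m². Wetted perimeter P = b + 2y = 1.98 + 2×1.88 = 5.74 m.
Hydraulic radius R = A/P = 3.722/5.74 = 0.6485 m.
V = (1/n) R^(2/3) √S = (1/0.023) × 0.6485^(2/3) × √0.0062 = 2.565 m/s. Hydraulic depth D_h = A/T = 3.722/1.98 = 1.88 m.
Froude number Fr = V/√(g·D_h) = 2.565/√(9.81×1.88) = 0.597, which is less than 1, so the flow is subcritical.

subcritical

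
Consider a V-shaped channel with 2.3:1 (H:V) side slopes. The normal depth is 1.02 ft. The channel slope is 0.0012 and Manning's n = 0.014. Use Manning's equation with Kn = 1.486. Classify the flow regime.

subcritical

For a triangular section with side slope z = 2.3: A = zy² = 2.3×1.02² = 2.393 ft²; P = 2y√(1+z²) = 2×1.02×2.508 = 5.116 ft.
Hydraulic radius R = A/P = 2.393/5.116 = 0.4677 ft.
V = (1.486/n) R^(2/3) √S = (1.486/0.014) × 0.4677^(2/3) × √0.0012 = 2.215 ft/s. Hydraulic depth D_h = A/T = 2.393/4.692 = 0.51 ft.
Froude number Fr = V/√(g·D_h) = 2.215/√(32.2×0.51) = 0.547, which is less than 1, so the flow is subcritical.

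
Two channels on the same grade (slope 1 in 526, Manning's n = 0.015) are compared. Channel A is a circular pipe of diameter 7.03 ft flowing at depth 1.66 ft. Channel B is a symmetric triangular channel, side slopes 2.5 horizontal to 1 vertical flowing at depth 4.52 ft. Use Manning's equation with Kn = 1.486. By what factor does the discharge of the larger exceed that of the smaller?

12.1

Channel A: For a circular section of diameter D = 7.03 ft at depth y = 1.66 ft, the central angle is θ = 2 arccos(1 − 2y/D) = 2.03 rad. Then A = (D²/8)(θ − sin θ) = 7 ft² and P = Dθ/2 = 7.134 ft. Hydraulic radius R = A/P = 7/7.134 = 0.9812 ft. Q_A = (1.486/0.015)·7·0.9812^(2/3)·√0.001901 = 29.86 ft³/s.
Channel B: For a triangular section with side slope z = 2.5: A = zy² = 2.5×4.52² = 51.08 ft²; P = 2y√(1+z²) = 2×4.52×2.693 = 24.34 ft. Hydraulic radius R = A/P = 51.08/24.34 = 2.098 ft. Q_B = (1.486/0.015)·51.08·2.098^(2/3)·√0.001901 = 361.6 ft³/s.
The larger discharge is 361.6 ft³/s and the smaller is 29.86 ft³/s; the ratio is 12.1.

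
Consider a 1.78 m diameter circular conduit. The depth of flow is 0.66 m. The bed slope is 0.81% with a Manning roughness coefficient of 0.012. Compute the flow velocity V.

V = 3.8 m/s

For a circular section of diameter D = 1.78 m at depth y = 0.66 m, the central angle is θ = 2 arccos(1 − 2y/D) = 2.619 rad. Then A = (D²/8)(θ − sin θ) = 0.8394 m² and P = Dθ/2 = 2.331 m.
Hydraulic radius R = A/P = 0.8394/2.331 = 0.3602 m.
From Manning's equation, V = (1/n) R^(2/3) S^(1/2) = (1/0.012) × 0.3602^(2/3) × 0.0081^(1/2) = 3.8 m/s.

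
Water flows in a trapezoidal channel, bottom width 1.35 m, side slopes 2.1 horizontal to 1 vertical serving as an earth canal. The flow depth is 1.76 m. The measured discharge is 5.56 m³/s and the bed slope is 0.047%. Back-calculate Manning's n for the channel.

With bottom width b = 1.35 m and side slope z = 2.1: A = (b + zy)y = (1.35 + 2.1×1.76)×1.76 = 8.881 m²; P = b + 2y√(1+z²) = 1.35 + 2×1.76×2.326 = 9.537 m.
Hydraulic radius R = A/P = 8.881/9.537 = 0.9312 m.
Rearranging Manning's equation: n = (1/Q) A R^(2/3) S^(1/2) = (1/5.56) × 8.881 × 0.9312^(2/3) × √0.00047 = 0.033.

n = 0.033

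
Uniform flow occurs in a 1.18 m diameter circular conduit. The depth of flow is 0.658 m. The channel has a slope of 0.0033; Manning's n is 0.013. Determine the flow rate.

Q = 1.28 m³/s

For a circular section of diameter D = 1.18 m at depth y = 0.658 m, the central angle is θ = 2 arccos(1 − 2y/D) = 3.373 rad. Then A = (D²/8)(θ − sin θ) = 0.6269 m² and P = Dθ/2 = 1.99 m.
Hydraulic radius R = A/P = 0.6269/1.99 = 0.315 m.
Manning's equation: Q = (1/n) A R^(2/3) S^(1/2) = (1/0.013) × 0.6269 × 0.315^(2/3) × 0.0033^(1/2) = 1.28 m³/s.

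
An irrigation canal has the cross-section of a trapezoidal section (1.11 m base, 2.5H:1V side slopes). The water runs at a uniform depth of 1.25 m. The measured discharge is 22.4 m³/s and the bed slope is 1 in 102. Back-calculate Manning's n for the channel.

With bottom width b = 1.11 m and side slope z = 2.5: A = (b + zy)y = (1.11 + 2.5×1.25)×1.25 = 5.294 m²; P = b + 2y√(1+z²) = 1.11 + 2×1.25×2.693 = 7.841 m.
Hydraulic radius R = A/P = 5.294/7.841 = 0.6751 m.
Rearranging Manning's equation: n = (1/Q) A R^(2/3) S^(1/2) = (1/22.4) × 5.294 × 0.6751^(2/3) × √0.009804 = 0.018.

n = 0.018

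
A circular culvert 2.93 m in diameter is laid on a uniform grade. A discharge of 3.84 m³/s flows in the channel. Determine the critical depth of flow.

y_c = 0.835 m

At critical depth, Q² T / (g A³) = 1, i.e. A³/T = Q²/g = 3.84²/9.81 = 1.503.
Trying y = 0.702 m: A³/T = 0.7647 — low.
Trying y = 1.04 m: A³/T = 3.513 — high.
Trying y = 0.835 m: A³/T = 1.502 — matches.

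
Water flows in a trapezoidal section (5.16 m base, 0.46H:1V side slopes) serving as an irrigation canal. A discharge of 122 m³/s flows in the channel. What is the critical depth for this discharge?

y_c = 3.45 m

At critical depth, Q² T / (g A³) = 1, i.e. A³/T = Q²/g = 122²/9.81 = 1517.
At y = 3.82 m: A³/T = 2127 — over.
At y = 2.81 m: A³/T = 769.6 — short.
At y = 3.45 m: A³/T = 1513 — matches.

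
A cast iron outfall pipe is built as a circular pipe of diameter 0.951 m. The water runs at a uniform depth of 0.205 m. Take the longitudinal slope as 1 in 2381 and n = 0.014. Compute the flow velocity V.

For a circular section of diameter D = 0.951 m at depth y = 0.205 m, the central angle is θ = 2 arccos(1 − 2y/D) = 1.931 rad. Then A = (D²/8)(θ − sin θ) = 0.1126 m² and P = Dθ/2 = 0.9183 m.
Hydraulic radius R = A/P = 0.1126/0.9183 = 0.1226 m.
From Manning's equation, V = (1/n) R^(2/3) S^(1/2) = (1/0.014) × 0.1226^(2/3) × 0.00042^(1/2) = 0.361 m/s.

V = 0.361 m/s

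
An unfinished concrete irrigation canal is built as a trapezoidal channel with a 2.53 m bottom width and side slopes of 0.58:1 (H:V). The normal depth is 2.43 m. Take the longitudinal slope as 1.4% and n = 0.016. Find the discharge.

With bottom width b = 2.53 m and side slope z = 0.58: A = (b + zy)y = (2.53 + 0.58×2.43)×2.43 = 9.573 m²; P = b + 2y√(1+z²) = 2.53 + 2×2.43×1.156 = 8.148 m.
Hydraulic radius R = A/P = 9.573/8.148 = 1.175 m.
Manning's equation: Q = (1/n) A R^(2/3) S^(1/2) = (1/0.016) × 9.573 × 1.175^(2/3) × 0.014^(1/2) = 78.8 m³/s.

Q = 78.8 m³/s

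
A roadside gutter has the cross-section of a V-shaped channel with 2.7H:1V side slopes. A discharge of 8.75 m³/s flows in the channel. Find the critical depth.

At critical depth, Q² T / (g A³) = 1, i.e. A³/T = Q²/g = 8.75²/9.81 = 7.805.
At y = 1.46 m: A³/T = 24.18 — high.
At y = 1.16 m: A³/T = 7.656 — close enough.

y_c = 1.16 m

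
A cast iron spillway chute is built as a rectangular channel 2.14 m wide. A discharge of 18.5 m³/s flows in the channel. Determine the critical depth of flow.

y_c = 1.97 m

For a rectangular channel, critical depth y_c = (q²/g)^(1/3) where q = Q/b = 18.5/2.14 = 8.645 m²/s.
So y_c = (8.645²/9.81)^(1/3) = 1.97 m.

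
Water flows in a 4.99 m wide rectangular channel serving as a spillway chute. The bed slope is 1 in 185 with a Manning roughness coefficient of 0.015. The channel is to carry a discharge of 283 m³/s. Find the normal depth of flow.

Manning's equation rearranged: A R^(2/3) = nQ / (1·√S) = 0.015 × 283 / (√0.005405) = 57.74.
Trying y = 5.31 m: A R^(2/3) = 37.7 — low.
Trying y = 8.4 m: A R^(2/3) = 64.83 — high.
Trying y = 7.6 m: A R^(2/3) = 57.73 — close enough.

y_n = 7.6 m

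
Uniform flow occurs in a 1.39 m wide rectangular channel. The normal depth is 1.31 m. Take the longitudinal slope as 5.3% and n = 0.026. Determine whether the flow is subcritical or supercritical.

supercritical

Flow area A = b·y = 1.39 × 1.31 = 1.821 m². Wetted perimeter P = b + 2y = 1.39 + 2×1.31 = 4.01 m.
Hydraulic radius R = A/P = 1.821/4.01 = 0.4541 m.
V = (1/n) R^(2/3) √S = (1/0.026) × 0.4541^(2/3) × √0.053 = 5.231 m/s. Hydraulic depth D_h = A/T = 1.821/1.39 = 1.31 m.
Froude number Fr = V/√(g·D_h) = 5.231/√(9.81×1.31) = 1.46, which is greater than 1, so the flow is supercritical.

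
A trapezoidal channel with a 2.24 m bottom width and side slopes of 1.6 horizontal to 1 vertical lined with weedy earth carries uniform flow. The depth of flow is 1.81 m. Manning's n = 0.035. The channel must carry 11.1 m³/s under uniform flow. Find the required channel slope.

S = 0.00169

With bottom width b = 2.24 m and side slope z = 1.6: A = (b + zy)y = (2.24 + 1.6×1.81)×1.81 = 9.296 m²; P = b + 2y√(1+z²) = 2.24 + 2×1.81×1.887 = 9.07 m.
Hydraulic radius R = A/P = 9.296/9.07 = 1.025 m.
From Manning's equation, S = [nQ / (1 A R^(2/3))]² = [0.035 × 11.1 / (1 × 9.296 × 1.025^(2/3))]² = 0.00169.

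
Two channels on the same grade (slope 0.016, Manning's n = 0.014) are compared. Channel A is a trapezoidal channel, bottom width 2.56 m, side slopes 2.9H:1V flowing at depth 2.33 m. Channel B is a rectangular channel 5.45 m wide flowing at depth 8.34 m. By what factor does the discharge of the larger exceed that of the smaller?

Channel A: With bottom width b = 2.56 m and side slope z = 2.9: A = (b + zy)y = (2.56 + 2.9×2.33)×2.33 = 21.71 m²; P = b + 2y√(1+z²) = 2.56 + 2×2.33×3.068 = 16.85 m. Hydraulic radius R = A/P = 21.71/16.85 = 1.288 m. Q_A = (1/0.014)·21.71·1.288^(2/3)·√0.016 = 232.2 m³/s.
Channel B: Flow area A = b·y = 5.45 × 8.34 = 45.45 m². Wetted perimeter P = b + 2y = 5.45 + 2×8.34 = 22.13 m. Hydraulic radius R = A/P = 45.45/22.13 = 2.054 m. Q_B = (1/0.014)·45.45·2.054^(2/3)·√0.016 = 663.6 m³/s.
The larger discharge is 663.6 m³/s and the smaller is 232.2 m³/s; the ratio is 2.86.

2.86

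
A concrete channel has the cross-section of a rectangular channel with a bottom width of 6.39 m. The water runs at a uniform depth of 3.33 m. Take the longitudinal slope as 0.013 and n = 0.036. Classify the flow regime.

subcritical

Flow area A = b·y = 6.39 × 3.33 = 21.28 m². Wetted perimeter P = b + 2y = 6.39 + 2×3.33 = 13.05 m.
Hydraulic radius R = A/P = 21.28/13.05 = 1.631 m.
V = (1/n) R^(2/3) √S = (1/0.036) × 1.631^(2/3) × √0.013 = 4.388 m/s. Hydraulic depth D_h = A/T = 21.28/6.39 = 3.33 m.
Froude number Fr = V/√(g·D_h) = 4.388/√(9.81×3.33) = 0.768, which is less than 1, so the flow is subcritical.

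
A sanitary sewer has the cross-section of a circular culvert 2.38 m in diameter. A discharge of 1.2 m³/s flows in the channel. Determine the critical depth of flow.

At critical depth, Q² T / (g A³) = 1, i.e. A³/T = Q²/g = 1.2²/9.81 = 0.1468.
Trying y = 0.584 m: A³/T = 0.2968 — too large.
Trying y = 0.407 m: A³/T = 0.0722 — too small.
Trying y = 0.488 m: A³/T = 0.1471 — ≈ 0.1468.

y_c = 0.488 m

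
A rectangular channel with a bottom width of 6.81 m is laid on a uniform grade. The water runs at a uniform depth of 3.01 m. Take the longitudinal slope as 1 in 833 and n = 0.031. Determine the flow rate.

Q = 31.3 m³/s

Flow area A = b·y = 6.81 × 3.01 = 20.5 m². Wetted perimeter P = b + 2y = 6.81 + 2×3.01 = 12.83 m.
Hydraulic radius R = A/P = 20.5/12.83 = 1.598 m.
Manning's equation: Q = (1/n) A R^(2/3) S^(1/2) = (1/0.031) × 20.5 × 1.598^(2/3) × 0.0012^(1/2) = 31.3 m³/s.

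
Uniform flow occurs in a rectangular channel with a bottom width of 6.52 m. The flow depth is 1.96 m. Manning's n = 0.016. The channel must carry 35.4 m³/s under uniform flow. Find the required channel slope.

S = 0.0015

Flow area A = b·y = 6.52 × 1.96 = 12.78 m². Wetted perimeter P = b + 2y = 6.52 + 2×1.96 = 10.44 m.
Hydraulic radius R = A/P = 12.78/10.44 = 1.224 m.
From Manning's equation, S = [nQ / (1 A R^(2/3))]² = [0.016 × 35.4 / (1 × 12.78 × 1.224^(2/3))]² = 0.0015.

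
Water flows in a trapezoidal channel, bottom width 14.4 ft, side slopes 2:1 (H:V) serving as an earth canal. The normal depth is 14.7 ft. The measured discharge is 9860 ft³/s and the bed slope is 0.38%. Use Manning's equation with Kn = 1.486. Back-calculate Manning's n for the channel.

n = 0.024

With bottom width b = 14.4 ft and side slope z = 2: A = (b + zy)y = (14.4 + 2×14.7)×14.7 = 643.9 ft²; P = b + 2y√(1+z²) = 14.4 + 2×14.7×2.236 = 80.14 ft.
Hydraulic radius R = A/P = 643.9/80.14 = 8.034 ft.
Rearranging Manning's equation: n = (1.486/Q) A R^(2/3) S^(1/2) = (1.486/9860) × 643.9 × 8.034^(2/3) × √0.0038 = 0.024.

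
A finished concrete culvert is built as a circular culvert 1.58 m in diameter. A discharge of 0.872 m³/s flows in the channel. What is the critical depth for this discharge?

At critical depth, Q² T / (g A³) = 1, i.e. A³/T = Q²/g = 0.872²/9.81 = 0.07751.
At y = 0.368 m: A³/T = 0.03123 — too small.
At y = 0.58 m: A³/T = 0.1824 — too large.
At y = 0.465 m: A³/T = 0.07762 — matches.

y_c = 0.465 m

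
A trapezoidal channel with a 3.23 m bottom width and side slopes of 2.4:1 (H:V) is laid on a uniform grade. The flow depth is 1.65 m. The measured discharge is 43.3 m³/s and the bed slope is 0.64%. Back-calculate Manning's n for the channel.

With bottom width b = 3.23 m and side slope z = 2.4: A = (b + zy)y = (3.23 + 2.4×1.65)×1.65 = 11.86 m²; P = b + 2y√(1+z²) = 3.23 + 2×1.65×2.6 = 11.81 m.
Hydraulic radius R = A/P = 11.86/11.81 = 1.005 m.
Rearranging Manning's equation: n = (1/Q) A R^(2/3) S^(1/2) = (1/43.3) × 11.86 × 1.005^(2/3) × √0.0064 = 0.022.

n = 0.022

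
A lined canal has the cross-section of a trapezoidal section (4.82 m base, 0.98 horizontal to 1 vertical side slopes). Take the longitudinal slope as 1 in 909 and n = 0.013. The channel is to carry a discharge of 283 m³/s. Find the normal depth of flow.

y_n = 5.5 m

Manning's equation rearranged: A R^(2/3) = nQ / (1·√S) = 0.013 × 283 / (√0.0011) = 110.9.
Try y = 6.33 m: A R^(2/3) = 148.2 — over.
Try y = 4.1 m: A R^(2/3) = 61.72 — short.
Try y = 5.5 m: A R^(2/3) = 110.9 — close enough.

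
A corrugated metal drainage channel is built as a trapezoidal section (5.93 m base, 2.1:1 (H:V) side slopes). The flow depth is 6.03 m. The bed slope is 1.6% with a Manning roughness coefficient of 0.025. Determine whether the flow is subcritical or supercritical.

With bottom width b = 5.93 m and side slope z = 2.1: A = (b + zy)y = (5.93 + 2.1×6.03)×6.03 = 112.1 m²; P = b + 2y√(1+z²) = 5.93 + 2×6.03×2.326 = 33.98 m.
Hydraulic radius R = A/P = 112.1/33.98 = 3.299 m.
V = (1/n) R^(2/3) √S = (1/0.025) × 3.299^(2/3) × √0.016 = 11.21 m/s. Hydraulic depth D_h = A/T = 112.1/31.26 = 3.587 m.
Froude number Fr = V/√(g·D_h) = 11.21/√(9.81×3.587) = 1.89, which is greater than 1, so the flow is supercritical.

supercritical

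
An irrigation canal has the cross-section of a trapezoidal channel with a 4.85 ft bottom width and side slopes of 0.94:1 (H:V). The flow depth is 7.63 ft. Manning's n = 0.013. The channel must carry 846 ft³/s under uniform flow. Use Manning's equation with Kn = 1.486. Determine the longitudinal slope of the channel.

With bottom width b = 4.85 ft and side slope z = 0.94: A = (b + zy)y = (4.85 + 0.94×7.63)×7.63 = 91.73 ft²; P = b + 2y√(1+z²) = 4.85 + 2×7.63×1.372 = 25.79 ft.
Hydraulic radius R = A/P = 91.73/25.79 = 3.556 ft.
From Manning's equation, S = [nQ / (1.486 A R^(2/3))]² = [0.013 × 846 / (1.486 × 91.73 × 3.556^(2/3))]² = 0.0012.

S = 0.0012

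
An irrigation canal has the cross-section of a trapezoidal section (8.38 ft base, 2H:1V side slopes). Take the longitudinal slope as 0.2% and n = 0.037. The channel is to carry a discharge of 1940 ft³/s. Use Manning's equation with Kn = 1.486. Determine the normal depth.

Manning's equation rearranged: A R^(2/3) = nQ / (1.486·√S) = 0.037 × 1940 / (1.486 × √0.002) = 1080.
Trying y = 9.63 ft: A R^(2/3) = 796.2 — short.
Trying y = 12.8 ft: A R^(2/3) = 1535 — over.
Trying y = 11 ft: A R^(2/3) = 1079 — ≈ 1080.

y_n = 11 ft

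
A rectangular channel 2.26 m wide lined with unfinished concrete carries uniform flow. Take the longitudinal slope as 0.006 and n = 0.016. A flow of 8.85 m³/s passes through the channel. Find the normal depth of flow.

y_n = 1.17 m

Manning's equation rearranged: A R^(2/3) = nQ / (1·√S) = 0.016 × 8.85 / (√0.006) = 1.828.
Trying y = 1.02 m: A R^(2/3) = 1.521 — short.
Trying y = 1.43 m: A R^(2/3) = 2.378 — over.
Trying y = 1.17 m: A R^(2/3) = 1.828 — matches.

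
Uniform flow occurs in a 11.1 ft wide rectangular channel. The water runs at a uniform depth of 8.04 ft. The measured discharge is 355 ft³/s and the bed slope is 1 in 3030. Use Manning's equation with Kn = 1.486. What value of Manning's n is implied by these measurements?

Flow area A = b·y = 11.1 × 8.04 = 89.24 ft². Wetted perimeter P = b + 2y = 11.1 + 2×8.04 = 27.18 ft.
Hydraulic radius R = A/P = 89.24/27.18 = 3.283 ft.
Rearranging Manning's equation: n = (1.486/Q) A R^(2/3) S^(1/2) = (1.486/355) × 89.24 × 3.283^(2/3) × √0.00033 = 0.015.

n = 0.015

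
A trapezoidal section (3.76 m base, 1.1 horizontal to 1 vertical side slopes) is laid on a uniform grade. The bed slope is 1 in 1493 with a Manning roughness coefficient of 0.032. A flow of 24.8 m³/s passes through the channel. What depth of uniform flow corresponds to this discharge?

Manning's equation rearranged: A R^(2/3) = nQ / (1·√S) = 0.032 × 24.8 / (√0.0006698) = 30.66.
At y = 2.29 m: A R^(2/3) = 17.65 — short.
At y = 3.04 m: A R^(2/3) = 30.61 — ≈ 30.66.

y_n = 3.04 m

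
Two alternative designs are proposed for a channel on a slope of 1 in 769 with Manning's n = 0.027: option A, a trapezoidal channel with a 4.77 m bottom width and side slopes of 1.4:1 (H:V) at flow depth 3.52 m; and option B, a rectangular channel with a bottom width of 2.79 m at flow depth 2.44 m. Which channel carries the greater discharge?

channel A

Channel A: With bottom width b = 4.77 m and side slope z = 1.4: A = (b + zy)y = (4.77 + 1.4×3.52)×3.52 = 34.14 m²; P = b + 2y√(1+z²) = 4.77 + 2×3.52×1.72 = 16.88 m. Hydraulic radius R = A/P = 34.14/16.88 = 2.022 m. Q_A = (1/0.027)·34.14·2.022^(2/3)·√0.0013 = 72.91 m³/s.
Channel B: Flow area A = b·y = 2.79 × 2.44 = 6.808 m². Wetted perimeter P = b + 2y = 2.79 + 2×2.44 = 7.67 m. Hydraulic radius R = A/P = 6.808/7.67 = 0.8876 m. Q_B = (1/0.027)·6.808·0.8876^(2/3)·√0.0013 = 8.397 m³/s.
Q_A = 72.91 m³/s vs Q_B = 8.397 m³/s, so channel A carries more.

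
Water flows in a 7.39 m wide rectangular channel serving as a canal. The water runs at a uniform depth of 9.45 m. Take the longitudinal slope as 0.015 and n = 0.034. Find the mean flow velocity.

V = 6.91 m/s

Flow area A = b·y = 7.39 × 9.45 = 69.84 m². Wetted perimeter P = b + 2y = 7.39 + 2×9.45 = 26.29 m.
Hydraulic radius R = A/P = 69.84/26.29 = 2.656 m.
From Manning's equation, V = (1/n) R^(2/3) S^(1/2) = (1/0.034) × 2.656^(2/3) × 0.015^(1/2) = 6.91 m/s.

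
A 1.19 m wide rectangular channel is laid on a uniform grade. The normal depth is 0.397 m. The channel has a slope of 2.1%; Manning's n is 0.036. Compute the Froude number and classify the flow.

subcritical

Flow area A = b·y = 1.19 × 0.397 = 0.4724 m². Wetted perimeter P = b + 2y = 1.19 + 2×0.397 = 1.984 m.
Hydraulic radius R = A/P = 0.4724/1.984 = 0.2381 m.
V = (1/n) R^(2/3) √S = (1/0.036) × 0.2381^(2/3) × √0.021 = 1.546 m/s. Hydraulic depth D_h = A/T = 0.4724/1.19 = 0.397 m.
Froude number Fr = V/√(g·D_h) = 1.546/√(9.81×0.397) = 0.784, which is less than 1, so the flow is subcritical.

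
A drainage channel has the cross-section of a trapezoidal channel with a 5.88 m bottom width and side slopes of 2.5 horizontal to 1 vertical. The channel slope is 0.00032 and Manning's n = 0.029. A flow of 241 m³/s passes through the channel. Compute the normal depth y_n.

Manning's equation rearranged: A R^(2/3) = nQ / (1·√S) = 0.029 × 241 / (√0.00032) = 390.7.
Try y = 6.1 m: A R^(2/3) = 287.3 — low.
Try y = 8.66 m: A R^(2/3) = 653.7 — high.
Try y = 6.96 m: A R^(2/3) = 390.2 — ≈ 390.7.

y_n = 6.96 m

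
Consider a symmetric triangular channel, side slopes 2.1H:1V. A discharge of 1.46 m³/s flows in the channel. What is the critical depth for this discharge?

y_c = 0.629 m

At critical depth, Q² T / (g A³) = 1, i.e. A³/T = Q²/g = 1.46²/9.81 = 0.2173.
Try y = 0.769 m: A³/T = 0.593 — high.
Try y = 0.629 m: A³/T = 0.2171 — close enough.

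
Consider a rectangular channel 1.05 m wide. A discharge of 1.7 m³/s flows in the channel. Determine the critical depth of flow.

y_c = 0.644 m

For a rectangular channel, critical depth y_c = (q²/g)^(1/3) where q = Q/b = 1.7/1.05 = 1.619 m²/s.
So y_c = (1.619²/9.81)^(1/3) = 0.644 m.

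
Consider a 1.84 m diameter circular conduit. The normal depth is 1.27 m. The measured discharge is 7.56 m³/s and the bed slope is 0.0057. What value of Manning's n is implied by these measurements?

For a circular section of diameter D = 1.84 m at depth y = 1.27 m, the central angle is θ = 2 arccos(1 − 2y/D) = 3.922 rad. Then A = (D²/8)(θ − sin θ) = 1.958 m² and P = Dθ/2 = 3.608 m.
Hydraulic radius R = A/P = 1.958/3.608 = 0.5425 m.
Rearranging Manning's equation: n = (1/Q) A R^(2/3) S^(1/2) = (1/7.56) × 1.958 × 0.5425^(2/3) × √0.0057 = 0.013.

n = 0.013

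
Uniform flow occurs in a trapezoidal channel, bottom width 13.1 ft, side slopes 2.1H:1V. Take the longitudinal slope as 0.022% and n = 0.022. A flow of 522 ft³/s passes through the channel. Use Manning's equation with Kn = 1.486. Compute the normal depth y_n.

y_n = 7.06 ft

Manning's equation rearranged: A R^(2/3) = nQ / (1.486·√S) = 0.022 × 522 / (1.486 × √0.00022) = 521.
Trying y = 8.34 ft: A R^(2/3) = 738.6 — too large.
Trying y = 7.06 ft: A R^(2/3) = 520.7 — matches.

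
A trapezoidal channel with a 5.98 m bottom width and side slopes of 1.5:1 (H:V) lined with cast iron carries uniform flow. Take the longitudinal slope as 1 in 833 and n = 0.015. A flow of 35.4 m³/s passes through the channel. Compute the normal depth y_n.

y_n = 1.64 m

Manning's equation rearranged: A R^(2/3) = nQ / (1·√S) = 0.015 × 35.4 / (√0.0012) = 15.33.
Try y = 1.46 m: A R^(2/3) = 12.41 — short.
Try y = 1.83 m: A R^(2/3) = 18.72 — over.
Try y = 1.64 m: A R^(2/3) = 15.31 — close enough.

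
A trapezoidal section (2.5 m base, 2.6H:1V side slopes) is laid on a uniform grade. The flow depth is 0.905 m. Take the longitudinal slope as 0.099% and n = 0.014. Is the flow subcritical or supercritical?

With bottom width b = 2.5 m and side slope z = 2.6: A = (b + zy)y = (2.5 + 2.6×0.905)×0.905 = 4.392 m²; P = b + 2y√(1+z²) = 2.5 + 2×0.905×2.786 = 7.542 m.
Hydraulic radius R = A/P = 4.392/7.542 = 0.5823 m.
V = (1/n) R^(2/3) √S = (1/0.014) × 0.5823^(2/3) × √0.00099 = 1.567 m/s. Hydraulic depth D_h = A/T = 4.392/7.206 = 0.6095 m.
Froude number Fr = V/√(g·D_h) = 1.567/√(9.81×0.6095) = 0.641, which is less than 1, so the flow is subcritical.

subcritical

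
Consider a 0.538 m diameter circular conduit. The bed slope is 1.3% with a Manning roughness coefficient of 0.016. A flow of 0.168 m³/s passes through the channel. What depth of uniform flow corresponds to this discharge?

y_n = 0.235 m

Manning's equation rearranged: A R^(2/3) = nQ / (1·√S) = 0.016 × 0.168 / (√0.013) = 0.02358.
Try y = 0.16 m: A R^(2/3) = 0.01149 — low.
Try y = 0.261 m: A R^(2/3) = 0.02834 — high.
Try y = 0.235 m: A R^(2/3) = 0.02358 — ≈ 0.02358.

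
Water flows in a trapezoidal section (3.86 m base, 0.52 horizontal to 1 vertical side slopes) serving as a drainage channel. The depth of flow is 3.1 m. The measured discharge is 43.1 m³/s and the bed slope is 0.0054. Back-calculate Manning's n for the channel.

n = 0.039

With bottom width b = 3.86 m and side slope z = 0.52: A = (b + zy)y = (3.86 + 0.52×3.1)×3.1 = 16.96 m²; P = b + 2y√(1+z²) = 3.86 + 2×3.1×1.127 = 10.85 m.
Hydraulic radius R = A/P = 16.96/10.85 = 1.564 m.
Rearranging Manning's equation: n = (1/Q) A R^(2/3) S^(1/2) = (1/43.1) × 16.96 × 1.564^(2/3) × √0.0054 = 0.039.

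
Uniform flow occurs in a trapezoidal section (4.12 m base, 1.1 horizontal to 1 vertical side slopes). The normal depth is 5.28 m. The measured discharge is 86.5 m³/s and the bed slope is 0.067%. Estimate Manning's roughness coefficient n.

With bottom width b = 4.12 m and side slope z = 1.1: A = (b + zy)y = (4.12 + 1.1×5.28)×5.28 = 52.42 m²; P = b + 2y√(1+z²) = 4.12 + 2×5.28×1.487 = 19.82 m.
Hydraulic radius R = A/P = 52.42/19.82 = 2.645 m.
Rearranging Manning's equation: n = (1/Q) A R^(2/3) S^(1/2) = (1/86.5) × 52.42 × 2.645^(2/3) × √0.00067 = 0.03.

n = 0.03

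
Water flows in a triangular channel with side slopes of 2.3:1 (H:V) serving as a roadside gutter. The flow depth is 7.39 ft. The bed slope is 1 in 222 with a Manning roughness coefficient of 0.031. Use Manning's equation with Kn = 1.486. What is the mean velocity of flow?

For a triangular section with side slope z = 2.3: A = zy² = 2.3×7.39² = 125.6 ft²; P = 2y√(1+z²) = 2×7.39×2.508 = 37.07 ft.
Hydraulic radius R = A/P = 125.6/37.07 = 3.389 ft.
From Manning's equation, V = (1.486/n) R^(2/3) S^(1/2) = (1.486/0.031) × 3.389^(2/3) × 0.004505^(1/2) = 7.26 ft/s.

V = 7.26 ft/s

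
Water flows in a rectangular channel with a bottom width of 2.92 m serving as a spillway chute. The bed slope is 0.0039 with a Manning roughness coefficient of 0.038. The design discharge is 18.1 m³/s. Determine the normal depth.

Manning's equation rearranged: A R^(2/3) = nQ / (1·√S) = 0.038 × 18.1 / (√0.0039) = 11.01.
At y = 2.94 m: A R^(2/3) = 8.444 — too small.
At y = 4.29 m: A R^(2/3) = 13.26 — too large.
At y = 3.66 m: A R^(2/3) = 11 — matches.

y_n = 3.66 m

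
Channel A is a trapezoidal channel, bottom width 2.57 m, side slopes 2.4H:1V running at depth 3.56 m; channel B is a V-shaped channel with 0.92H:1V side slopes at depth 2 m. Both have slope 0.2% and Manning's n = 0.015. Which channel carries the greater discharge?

channel A

Channel A: With bottom width b = 2.57 m and side slope z = 2.4: A = (b + zy)y = (2.57 + 2.4×3.56)×3.56 = 39.57 m²; P = b + 2y√(1+z²) = 2.57 + 2×3.56×2.6 = 21.08 m. Hydraulic radius R = A/P = 39.57/21.08 = 1.877 m. Q_A = (1/0.015)·39.57·1.877^(2/3)·√0.002 = 179.5 m³/s.
Channel B: For a triangular section with side slope z = 0.92: A = zy² = 0.92×2² = 3.68 m²; P = 2y√(1+z²) = 2×2×1.359 = 5.435 m. Hydraulic radius R = A/P = 3.68/5.435 = 0.6771 m. Q_B = (1/0.015)·3.68·0.6771^(2/3)·√0.002 = 8.46 m³/s.
Q_A = 179.5 m³/s vs Q_B = 8.46 m³/s, so channel A carries more.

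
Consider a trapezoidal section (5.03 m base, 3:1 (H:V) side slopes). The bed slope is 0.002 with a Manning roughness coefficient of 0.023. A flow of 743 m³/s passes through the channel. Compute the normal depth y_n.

y_n = 6.63 m

Manning's equation rearranged: A R^(2/3) = nQ / (1·√S) = 0.023 × 743 / (√0.002) = 382.1.
At y = 5.8 m: A R^(2/3) = 277.7 — low.
At y = 7.28 m: A R^(2/3) = 478.9 — high.
At y = 6.63 m: A R^(2/3) = 382.2 — matches.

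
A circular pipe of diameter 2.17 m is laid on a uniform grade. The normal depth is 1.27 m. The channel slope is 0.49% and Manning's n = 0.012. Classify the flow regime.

supercritical

For a circular section of diameter D = 2.17 m at depth y = 1.27 m, the central angle is θ = 2 arccos(1 − 2y/D) = 3.484 rad. Then A = (D²/8)(θ − sin θ) = 2.249 m² and P = Dθ/2 = 3.78 m.
Hydraulic radius R = A/P = 2.249/3.78 = 0.5948 m.
V = (1/n) R^(2/3) √S = (1/0.012) × 0.5948^(2/3) × √0.0049 = 4.126 m/s. Hydraulic depth D_h = A/T = 2.249/2.138 = 1.052 m.
Froude number Fr = V/√(g·D_h) = 4.126/√(9.81×1.052) = 1.28, which is greater than 1, so the flow is supercritical.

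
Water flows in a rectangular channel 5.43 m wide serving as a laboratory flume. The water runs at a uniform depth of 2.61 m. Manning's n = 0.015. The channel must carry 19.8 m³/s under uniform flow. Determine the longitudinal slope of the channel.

S = 0.0003

Flow area A = b·y = 5.43 × 2.61 = 14.17 m². Wetted perimeter P = b + 2y = 5.43 + 2×2.61 = 10.65 m.
Hydraulic radius R = A/P = 14.17/10.65 = 1.331 m.
From Manning's equation, S = [nQ / (1 A R^(2/3))]² = [0.015 × 19.8 / (1 × 14.17 × 1.331^(2/3))]² = 0.0003.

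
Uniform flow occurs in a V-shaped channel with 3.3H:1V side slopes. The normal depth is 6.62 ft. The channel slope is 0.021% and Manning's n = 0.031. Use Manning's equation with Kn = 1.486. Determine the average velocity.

V = 1.5 ft/s

For a triangular section with side slope z = 3.3: A = zy² = 3.3×6.62² = 144.6 ft²; P = 2y√(1+z²) = 2×6.62×3.448 = 45.65 ft.
Hydraulic radius R = A/P = 144.6/45.65 = 3.168 ft.
From Manning's equation, V = (1.486/n) R^(2/3) S^(1/2) = (1.486/0.031) × 3.168^(2/3) × 0.00021^(1/2) = 1.5 ft/s.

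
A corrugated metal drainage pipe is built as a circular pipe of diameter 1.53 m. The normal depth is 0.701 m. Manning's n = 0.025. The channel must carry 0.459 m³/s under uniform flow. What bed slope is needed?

For a circular section of diameter D = 1.53 m at depth y = 0.701 m, the central angle is θ = 2 arccos(1 − 2y/D) = 2.974 rad. Then A = (D²/8)(θ − sin θ) = 0.8215 m² and P = Dθ/2 = 2.275 m.
Hydraulic radius R = A/P = 0.8215/2.275 = 0.3611 m.
From Manning's equation, S = [nQ / (1 A R^(2/3))]² = [0.025 × 0.459 / (1 × 0.8215 × 0.3611^(2/3))]² = 0.000759.

S = 0.000759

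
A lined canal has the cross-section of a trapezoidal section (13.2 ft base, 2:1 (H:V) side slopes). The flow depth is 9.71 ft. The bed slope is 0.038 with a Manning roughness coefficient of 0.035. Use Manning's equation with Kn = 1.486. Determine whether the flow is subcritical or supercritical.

With bottom width b = 13.2 ft and side slope z = 2: A = (b + zy)y = (13.2 + 2×9.71)×9.71 = 316.7 ft²; P = b + 2y√(1+z²) = 13.2 + 2×9.71×2.236 = 56.62 ft.
Hydraulic radius R = A/P = 316.7/56.62 = 5.594 ft.
V = (1.486/n) R^(2/3) √S = (1.486/0.035) × 5.594^(2/3) × √0.038 = 26.08 ft/s. Hydraulic depth D_h = A/T = 316.7/52.04 = 6.086 ft.
Froude number Fr = V/√(g·D_h) = 26.08/√(32.2×6.086) = 1.86, which is greater than 1, so the flow is supercritical.

supercritical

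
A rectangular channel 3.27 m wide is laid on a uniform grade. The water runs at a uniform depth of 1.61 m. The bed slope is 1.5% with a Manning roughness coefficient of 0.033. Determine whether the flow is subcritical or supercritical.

Flow area A = b·y = 3.27 × 1.61 = 5.265 m². Wetted perimeter P = b + 2y = 3.27 + 2×1.61 = 6.49 m.
Hydraulic radius R = A/P = 5.265/6.49 = 0.8112 m.
V = (1/n) R^(2/3) √S = (1/0.033) × 0.8112^(2/3) × √0.015 = 3.228 m/s. Hydraulic depth D_h = A/T = 5.265/3.27 = 1.61 m.
Froude number Fr = V/√(g·D_h) = 3.228/√(9.81×1.61) = 0.812, which is less than 1, so the flow is subcritical.

subcritical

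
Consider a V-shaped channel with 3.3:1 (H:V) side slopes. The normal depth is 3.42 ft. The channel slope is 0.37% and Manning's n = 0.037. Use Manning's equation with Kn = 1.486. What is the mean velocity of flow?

V = 3.39 ft/s

For a triangular section with side slope z = 3.3: A = zy² = 3.3×3.42² = 38.6 ft²; P = 2y√(1+z²) = 2×3.42×3.448 = 23.59 ft.
Hydraulic radius R = A/P = 38.6/23.59 = 1.637 ft.
From Manning's equation, V = (1.486/n) R^(2/3) S^(1/2) = (1.486/0.037) × 1.637^(2/3) × 0.0037^(1/2) = 3.39 ft/s.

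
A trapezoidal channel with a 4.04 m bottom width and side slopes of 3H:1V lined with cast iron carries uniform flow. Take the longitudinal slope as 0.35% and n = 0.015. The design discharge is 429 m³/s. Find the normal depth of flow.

Manning's equation rearranged: A R^(2/3) = nQ / (1·√S) = 0.015 × 429 / (√0.0035) = 108.8.
Try y = 3.12 m: A R^(2/3) = 60.91 — low.
Try y = 5.06 m: A R^(2/3) = 188.5 — high.
Try y = 4.01 m: A R^(2/3) = 108.7 — ≈ 108.8.

y_n = 4.01 m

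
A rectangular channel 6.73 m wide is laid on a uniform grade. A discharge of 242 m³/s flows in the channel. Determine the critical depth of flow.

For a rectangular channel, critical depth y_c = (q²/g)^(1/3) where q = Q/b = 242/6.73 = 35.96 m²/s.
So y_c = (35.96²/9.81)^(1/3) = 5.09 m.

y_c = 5.09 m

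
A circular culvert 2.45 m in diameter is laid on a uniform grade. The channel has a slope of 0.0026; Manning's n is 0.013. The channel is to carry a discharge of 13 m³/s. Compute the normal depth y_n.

y_n = 1.95 m

Manning's equation rearranged: A R^(2/3) = nQ / (1·√S) = 0.013 × 13 / (√0.0026) = 3.314.
At y = 2.28 m: A R^(2/3) = 3.656 — too large.
At y = 1.95 m: A R^(2/3) = 3.307 — close enough.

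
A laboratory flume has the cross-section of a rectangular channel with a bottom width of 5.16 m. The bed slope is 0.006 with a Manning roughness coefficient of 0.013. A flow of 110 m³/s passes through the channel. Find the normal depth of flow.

Manning's equation rearranged: A R^(2/3) = nQ / (1·√S) = 0.013 × 110 / (√0.006) = 18.46.
At y = 3.61 m: A R^(2/3) = 24.46 — high.
At y = 2.58 m: A R^(2/3) = 15.78 — low.
At y = 2.91 m: A R^(2/3) = 18.5 — ≈ 18.46.

y_n = 2.91 m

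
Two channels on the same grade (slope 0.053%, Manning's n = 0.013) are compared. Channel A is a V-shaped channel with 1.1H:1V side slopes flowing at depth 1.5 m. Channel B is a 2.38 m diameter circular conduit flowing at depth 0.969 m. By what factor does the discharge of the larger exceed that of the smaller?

1.53

Channel A: For a triangular section with side slope z = 1.1: A = zy² = 1.1×1.5² = 2.475 m²; P = 2y√(1+z²) = 2×1.5×1.487 = 4.46 m. Hydraulic radius R = A/P = 2.475/4.46 = 0.555 m. Q_A = (1/0.013)·2.475·0.555^(2/3)·√0.00053 = 2.96 m³/s.
Channel B: For a circular section of diameter D = 2.38 m at depth y = 0.969 m, the central angle is θ = 2 arccos(1 − 2y/D) = 2.768 rad. Then A = (D²/8)(θ − sin θ) = 1.701 m² and P = Dθ/2 = 3.294 m. Hydraulic radius R = A/P = 1.701/3.294 = 0.5165 m. Q_B = (1/0.013)·1.701·0.5165^(2/3)·√0.00053 = 1.94 m³/s.
The larger discharge is 2.96 m³/s and the smaller is 1.94 m³/s; the ratio is 1.53.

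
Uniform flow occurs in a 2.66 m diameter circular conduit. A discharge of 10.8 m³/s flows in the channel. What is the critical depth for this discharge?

y_c = 1.47 m

At critical depth, Q² T / (g A³) = 1, i.e. A³/T = Q²/g = 10.8²/9.81 = 11.89.
At y = 1.05 m: A³/T = 3.262 — short.
At y = 1.72 m: A³/T = 21.59 — over.
At y = 1.47 m: A³/T = 11.82 — ≈ 11.89.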